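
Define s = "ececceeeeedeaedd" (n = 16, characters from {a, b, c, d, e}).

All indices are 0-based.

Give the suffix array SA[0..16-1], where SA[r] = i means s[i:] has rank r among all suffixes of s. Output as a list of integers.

rank | idx | suffix
   0 |  12 | aedd
   1 |   3 | cceeeeedeaedd
   2 |   1 | cecceeeeedeaedd
   3 |   4 | ceeeeedeaedd
   4 |  15 | d
   5 |  14 | dd
   6 |  10 | deaedd
   7 |  11 | eaedd
   8 |   2 | ecceeeeedeaedd
   9 |   0 | ececceeeeedeaedd
  10 |  13 | edd
  11 |   9 | edeaedd
  12 |   8 | eedeaedd
  13 |   7 | eeedeaedd
  14 |   6 | eeeedeaedd
  15 |   5 | eeeeedeaedd

[12, 3, 1, 4, 15, 14, 10, 11, 2, 0, 13, 9, 8, 7, 6, 5]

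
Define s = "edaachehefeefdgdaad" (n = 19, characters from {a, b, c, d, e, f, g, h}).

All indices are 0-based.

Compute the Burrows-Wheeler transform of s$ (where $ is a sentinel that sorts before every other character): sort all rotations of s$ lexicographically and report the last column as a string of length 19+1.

dddaaaaegf$fehheedec

rank  rotation              last
    0  $edaachehefeefdgdaad  d
    1  aachehefeefdgdaad$ed  d
    2  aad$edaachehefeefdgd  d
    3  achehefeefdgdaad$eda  a
    4  ad$edaachehefeefdgda  a
    5  chehefeefdgdaad$edaa  a
    6  d$edaachehefeefdgdaa  a
    7  daachehefeefdgdaad$e  e
    8  daad$edaachehefeefdg  g
    9  dgdaad$edaachehefeef  f
   10  edaachehefeefdgdaad$  $
   11  eefdgdaad$edaachehef  f
   12  efdgdaad$edaachehefe  e
   13  efeefdgdaad$edaacheh  h
   14  ehefeefdgdaad$edaach  h
   15  fdgdaad$edaachehefee  e
   16  feefdgdaad$edaachehe  e
   17  gdaad$edaachehefeefd  d
   18  hefeefdgdaad$edaache  e
   19  hehefeefdgdaad$edaac  c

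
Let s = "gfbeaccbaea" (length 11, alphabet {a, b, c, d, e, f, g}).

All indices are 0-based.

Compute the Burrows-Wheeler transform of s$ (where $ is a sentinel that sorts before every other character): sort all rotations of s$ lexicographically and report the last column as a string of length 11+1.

aeebcfcaabg$

rank  rotation      last
    0  $gfbeaccbaea  a
    1  a$gfbeaccbae  e
    2  accbaea$gfbe  e
    3  aea$gfbeaccb  b
    4  baea$gfbeacc  c
    5  beaccbaea$gf  f
    6  cbaea$gfbeac  c
    7  ccbaea$gfbea  a
    8  ea$gfbeaccba  a
    9  eaccbaea$gfb  b
   10  fbeaccbaea$g  g
   11  gfbeaccbaea$  $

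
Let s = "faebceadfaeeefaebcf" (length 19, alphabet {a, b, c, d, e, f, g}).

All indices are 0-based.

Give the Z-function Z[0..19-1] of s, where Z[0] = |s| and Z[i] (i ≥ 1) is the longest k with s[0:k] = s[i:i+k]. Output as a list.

[19, 0, 0, 0, 0, 0, 0, 0, 3, 0, 0, 0, 0, 5, 0, 0, 0, 0, 1]

Z[0]=19
i=1: i≥r, start 0; Z[1]=0
i=2: i≥r, start 0; Z[2]=0
i=3: i≥r, start 0; Z[3]=0
i=4: i≥r, start 0; Z[4]=0
i=5: i≥r, start 0; Z[5]=0
i=6: i≥r, start 0; Z[6]=0
i=7: i≥r, start 0; Z[7]=0
i=8: i≥r, start 0; Z[8]=3 scan→box=[8,11)
i=9: min(r-i=2, Z[1]=0)=0; Z[9]=0
i=10: min(r-i=1, Z[2]=0)=0; Z[10]=0
i=11: i≥r, start 0; Z[11]=0
i=12: i≥r, start 0; Z[12]=0
i=13: i≥r, start 0; Z[13]=5 scan→box=[13,18)
i=14: min(r-i=4, Z[1]=0)=0; Z[14]=0
i=15: min(r-i=3, Z[2]=0)=0; Z[15]=0
i=16: min(r-i=2, Z[3]=0)=0; Z[16]=0
i=17: min(r-i=1, Z[4]=0)=0; Z[17]=0
i=18: i≥r, start 0; Z[18]=1 scan→box=[18,19)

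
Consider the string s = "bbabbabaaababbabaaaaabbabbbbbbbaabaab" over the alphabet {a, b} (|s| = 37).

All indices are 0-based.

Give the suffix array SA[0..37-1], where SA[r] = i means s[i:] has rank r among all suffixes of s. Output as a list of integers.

rank→(start, suffix):
  0 → (16, 'aaaaabbabbbbbbbaabaab')
  1 → (17, 'aaaabbabbbbbbbaabaab')
  2 → (7, 'aaababbabaaaaabbabbbbbbbaabaab')
  3 → (18, 'aaabbabbbbbbbaabaab')
  4 → (34, 'aab')
  5 → (31, 'aabaab')
  6 → (8, 'aababbabaaaaabbabbbbbbbaabaab')
  7 → (19, 'aabbabbbbbbbaabaab')
  8 → (35, 'ab')
  9 → (14, 'abaaaaabbabbbbbbbaabaab')
  10 → (5, 'abaaababbabaaaaabbabbbbbbbaabaab')
  11 → (32, 'abaab')
  12 → (9, 'ababbabaaaaabbabbbbbbbaabaab')
  13 → (11, 'abbabaaaaabbabbbbbbbaabaab')
  14 → (2, 'abbabaaababbabaaaaabbabbbbbbbaabaab')
  15 → (20, 'abbabbbbbbbaabaab')
  16 → (23, 'abbbbbbbaabaab')
  17 → (36, 'b')
  18 → (15, 'baaaaabbabbbbbbbaabaab')
  19 → (6, 'baaababbabaaaaabbabbbbbbbaabaab')
  20 → (33, 'baab')
  21 → (30, 'baabaab')
  22 → (13, 'babaaaaabbabbbbbbbaabaab')
  23 → (4, 'babaaababbabaaaaabbabbbbbbbaabaab')
  24 → (10, 'babbabaaaaabbabbbbbbbaabaab')
  25 → (1, 'babbabaaababbabaaaaabbabbbbbbbaabaab')
  26 → (22, 'babbbbbbbaabaab')
  27 → (29, 'bbaabaab')
  28 → (12, 'bbabaaaaabbabbbbbbbaabaab')
  29 → (3, 'bbabaaababbabaaaaabbabbbbbbbaabaab')
  30 → (0, 'bbabbabaaababbabaaaaabbabbbbbbbaabaab')
  31 → (21, 'bbabbbbbbbaabaab')
  32 → (28, 'bbbaabaab')
  33 → (27, 'bbbbaabaab')
  34 → (26, 'bbbbbaabaab')
  35 → (25, 'bbbbbbaabaab')
  36 → (24, 'bbbbbbbaabaab')

[16, 17, 7, 18, 34, 31, 8, 19, 35, 14, 5, 32, 9, 11, 2, 20, 23, 36, 15, 6, 33, 30, 13, 4, 10, 1, 22, 29, 12, 3, 0, 21, 28, 27, 26, 25, 24]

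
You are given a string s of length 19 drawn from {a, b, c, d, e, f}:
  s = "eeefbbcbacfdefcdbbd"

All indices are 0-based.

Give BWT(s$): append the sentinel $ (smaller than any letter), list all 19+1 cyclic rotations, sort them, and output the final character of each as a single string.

dbcfdbbbfabcf$eedeec

rank  rotation              last
    0  $eeefbbcbacfdefcdbbd  d
    1  acfdefcdbbd$eeefbbcb  b
    2  bacfdefcdbbd$eeefbbc  c
    3  bbcbacfdefcdbbd$eeef  f
    4  bbd$eeefbbcbacfdefcd  d
    5  bcbacfdefcdbbd$eeefb  b
    6  bd$eeefbbcbacfdefcdb  b
    7  cbacfdefcdbbd$eeefbb  b
    8  cdbbd$eeefbbcbacfdef  f
    9  cfdefcdbbd$eeefbbcba  a
   10  d$eeefbbcbacfdefcdbb  b
   11  dbbd$eeefbbcbacfdefc  c
   12  defcdbbd$eeefbbcbacf  f
   13  eeefbbcbacfdefcdbbd$  $
   14  eefbbcbacfdefcdbbd$e  e
   15  efbbcbacfdefcdbbd$ee  e
   16  efcdbbd$eeefbbcbacfd  d
   17  fbbcbacfdefcdbbd$eee  e
   18  fcdbbd$eeefbbcbacfde  e
   19  fdefcdbbd$eeefbbcbac  c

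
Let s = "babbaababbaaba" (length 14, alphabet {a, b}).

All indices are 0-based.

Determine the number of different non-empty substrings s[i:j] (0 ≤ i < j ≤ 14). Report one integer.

63

rank | idx | suffix
   0 |  13 | a
   1 |  10 | aaba
   2 |   4 | aababbaaba
   3 |  11 | aba
   4 |   5 | ababbaaba
   5 |   7 | abbaaba
   6 |   1 | abbaababbaaba
   7 |  12 | ba
   8 |   9 | baaba
   9 |   3 | baababbaaba
  10 |   6 | babbaaba
  11 |   0 | babbaababbaaba
  12 |   8 | bbaaba
  13 |   2 | bbaababbaaba

SA = [13, 10, 4, 11, 5, 7, 1, 12, 9, 3, 6, 0, 8, 2]
i: (SA[i-1],SA[i]) lcp shared
  1: (13,10) 1 'a'
  2: (10,4) 4 'aaba'
  3: (4,11) 1 'a'
  4: (11,5) 3 'aba'
  5: (5,7) 2 'ab'
  6: (7,1) 7 'abbaaba'
  7: (1,12) 0 ''
  8: (12,9) 2 'ba'
  9: (9,3) 5 'baaba'
  10: (3,6) 2 'ba'
  11: (6,0) 8 'babbaaba'
  12: (0,8) 1 'b'
  13: (8,2) 6 'bbaaba'

n(n+1)/2 = 14·15/2 = 105
Σ LCP = 0 + 1 + 4 + 1 + 3 + 2 + 7 + 0 + 2 + 5 + 2 + 8 + 1 + 6 = 42
distinct = 105 − 42 = 63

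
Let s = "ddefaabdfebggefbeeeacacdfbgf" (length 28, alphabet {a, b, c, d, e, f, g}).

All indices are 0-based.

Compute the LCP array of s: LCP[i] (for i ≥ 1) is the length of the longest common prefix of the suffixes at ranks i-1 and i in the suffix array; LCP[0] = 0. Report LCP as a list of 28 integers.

[0, 1, 1, 2, 0, 1, 1, 2, 0, 1, 0, 1, 1, 2, 0, 1, 1, 2, 1, 2, 0, 1, 1, 2, 1, 0, 1, 1]

sorted suffixes:
  #0 SA[0]=4  'aabdfebggefbeeeacacdfbgf'
  #1 SA[1]=5  'abdfebggefbeeeacacdfbgf'
  #2 SA[2]=19  'acacdfbgf'
  #3 SA[3]=21  'acdfbgf'
  #4 SA[4]=6  'bdfebggefbeeeacacdfbgf'
  #5 SA[5]=15  'beeeacacdfbgf'
  #6 SA[6]=25  'bgf'
  #7 SA[7]=10  'bggefbeeeacacdfbgf'
  #8 SA[8]=20  'cacdfbgf'
  #9 SA[9]=22  'cdfbgf'
  #10 SA[10]=0  'ddefaabdfebggefbeeeacacdfbgf'
  #11 SA[11]=1  'defaabdfebggefbeeeacacdfbgf'
  #12 SA[12]=23  'dfbgf'
  #13 SA[13]=7  'dfebggefbeeeacacdfbgf'
  #14 SA[14]=18  'eacacdfbgf'
  #15 SA[15]=9  'ebggefbeeeacacdfbgf'
  #16 SA[16]=17  'eeacacdfbgf'
  #17 SA[17]=16  'eeeacacdfbgf'
  #18 SA[18]=2  'efaabdfebggefbeeeacacdfbgf'
  #19 SA[19]=13  'efbeeeacacdfbgf'
  #20 SA[20]=27  'f'
  #21 SA[21]=3  'faabdfebggefbeeeacacdfbgf'
  #22 SA[22]=14  'fbeeeacacdfbgf'
  #23 SA[23]=24  'fbgf'
  #24 SA[24]=8  'febggefbeeeacacdfbgf'
  #25 SA[25]=12  'gefbeeeacacdfbgf'
  #26 SA[26]=26  'gf'
  #27 SA[27]=11  'ggefbeeeacacdfbgf'

SA = [4, 5, 19, 21, 6, 15, 25, 10, 20, 22, 0, 1, 23, 7, 18, 9, 17, 16, 2, 13, 27, 3, 14, 24, 8, 12, 26, 11]
i: (SA[i-1],SA[i]) lcp shared
  1: (4,5) 1 'a'
  2: (5,19) 1 'a'
  3: (19,21) 2 'ac'
  4: (21,6) 0 ''
  5: (6,15) 1 'b'
  6: (15,25) 1 'b'
  7: (25,10) 2 'bg'
  8: (10,20) 0 ''
  9: (20,22) 1 'c'
  10: (22,0) 0 ''
  11: (0,1) 1 'd'
  12: (1,23) 1 'd'
  13: (23,7) 2 'df'
  14: (7,18) 0 ''
  15: (18,9) 1 'e'
  16: (9,17) 1 'e'
  17: (17,16) 2 'ee'
  18: (16,2) 1 'e'
  19: (2,13) 2 'ef'
  20: (13,27) 0 ''
  21: (27,3) 1 'f'
  22: (3,14) 1 'f'
  23: (14,24) 2 'fb'
  24: (24,8) 1 'f'
  25: (8,12) 0 ''
  26: (12,26) 1 'g'
  27: (26,11) 1 'g'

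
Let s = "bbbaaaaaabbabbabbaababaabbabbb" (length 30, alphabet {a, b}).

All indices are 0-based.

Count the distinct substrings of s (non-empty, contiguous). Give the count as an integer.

367

rank | idx | suffix
   0 |   3 | aaaaaabbabbabbaababaabbabbb
   1 |   4 | aaaaabbabbabbaababaabbabbb
   2 |   5 | aaaabbabbabbaababaabbabbb
   3 |   6 | aaabbabbabbaababaabbabbb
   4 |  17 | aababaabbabbb
   5 |   7 | aabbabbabbaababaabbabbb
   6 |  22 | aabbabbb
   7 |  20 | abaabbabbb
   8 |  18 | ababaabbabbb
   9 |  14 | abbaababaabbabbb
  10 |  11 | abbabbaababaabbabbb
  11 |   8 | abbabbabbaababaabbabbb
  12 |  23 | abbabbb
  13 |  26 | abbb
  14 |  29 | b
  15 |   2 | baaaaaabbabbabbaababaabbabbb
  16 |  16 | baababaabbabbb
  17 |  21 | baabbabbb
  18 |  19 | babaabbabbb
  19 |  13 | babbaababaabbabbb
  20 |  10 | babbabbaababaabbabbb
  21 |  25 | babbb
  22 |  28 | bb
  23 |   1 | bbaaaaaabbabbabbaababaabbabbb
  24 |  15 | bbaababaabbabbb
  25 |  12 | bbabbaababaabbabbb
  26 |   9 | bbabbabbaababaabbabbb
  27 |  24 | bbabbb
  28 |  27 | bbb
  29 |   0 | bbbaaaaaabbabbabbaababaabbabbb

SA = [3, 4, 5, 6, 17, 7, 22, 20, 18, 14, 11, 8, 23, 26, 29, 2, 16, 21, 19, 13, 10, 25, 28, 1, 15, 12, 9, 24, 27, 0]
[i] adj suffixes → lcp
  [1] 3/4 → 5 ('aaaaa')
  [2] 4/5 → 4 ('aaaa')
  [3] 5/6 → 3 ('aaa')
  [4] 6/17 → 2 ('aa')
  [5] 17/7 → 3 ('aab')
  [6] 7/22 → 7 ('aabbabb')
  [7] 22/20 → 1 ('a')
  [8] 20/18 → 3 ('aba')
  [9] 18/14 → 2 ('ab')
  [10] 14/11 → 4 ('abba')
  [11] 11/8 → 7 ('abbabba')
  [12] 8/23 → 6 ('abbabb')
  [13] 23/26 → 3 ('abb')
  [14] 26/29 → 0 ('')
  [15] 29/2 → 1 ('b')
  [16] 2/16 → 3 ('baa')
  [17] 16/21 → 4 ('baab')
  [18] 21/19 → 2 ('ba')
  [19] 19/13 → 3 ('bab')
  [20] 13/10 → 5 ('babba')
  [21] 10/25 → 4 ('babb')
  [22] 25/28 → 1 ('b')
  [23] 28/1 → 2 ('bb')
  [24] 1/15 → 4 ('bbaa')
  [25] 15/12 → 3 ('bba')
  [26] 12/9 → 6 ('bbabba')
  [27] 9/24 → 5 ('bbabb')
  [28] 24/27 → 2 ('bb')
  [29] 27/0 → 3 ('bbb')

n(n+1)/2 = 30·31/2 = 465
Σ LCP = 0 + 5 + 4 + 3 + 2 + 3 + 7 + 1 + 3 + 2 + 4 + 7 + 6 + 3 + 0 + 1 + 3 + 4 + 2 + 3 + 5 + 4 + 1 + 2 + 4 + 3 + 6 + 5 + 2 + 3 = 98
distinct = 465 − 98 = 367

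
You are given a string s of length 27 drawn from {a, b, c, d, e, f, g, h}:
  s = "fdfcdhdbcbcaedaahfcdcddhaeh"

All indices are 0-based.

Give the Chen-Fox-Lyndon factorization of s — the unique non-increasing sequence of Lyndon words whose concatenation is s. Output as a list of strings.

["f", "df", "cdhd", "bc", "bc", "aed", "aahfcdcddhaeh"]

emit factor 1: 'f' (i=0, period=1)
emit factor 2: 'df' (i=1, period=2)
emit factor 3: 'cdhd' (i=3, period=4)
emit factor 4: 'bc' (i=7, period=2)
emit factor 5: 'bc' (i=9, period=2)
emit factor 6: 'aed' (i=11, period=3)
emit factor 7: 'aahfcdcddhaeh' (i=14, period=13)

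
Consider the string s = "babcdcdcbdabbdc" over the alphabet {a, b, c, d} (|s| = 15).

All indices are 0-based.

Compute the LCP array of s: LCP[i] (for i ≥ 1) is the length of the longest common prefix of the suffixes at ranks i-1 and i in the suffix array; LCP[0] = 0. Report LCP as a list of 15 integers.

rank | idx | suffix
   0 |  10 | abbdc
   1 |   1 | abcdcdcbdabbdc
   2 |   0 | babcdcdcbdabbdc
   3 |  11 | bbdc
   4 |   2 | bcdcdcbdabbdc
   5 |   8 | bdabbdc
   6 |  12 | bdc
   7 |  14 | c
   8 |   7 | cbdabbdc
   9 |   5 | cdcbdabbdc
  10 |   3 | cdcdcbdabbdc
  11 |   9 | dabbdc
  12 |  13 | dc
  13 |   6 | dcbdabbdc
  14 |   4 | dcdcbdabbdc

SA = [10, 1, 0, 11, 2, 8, 12, 14, 7, 5, 3, 9, 13, 6, 4]
i: (SA[i-1],SA[i]) lcp shared
  1: (10,1) 2 'ab'
  2: (1,0) 0 ''
  3: (0,11) 1 'b'
  4: (11,2) 1 'b'
  5: (2,8) 1 'b'
  6: (8,12) 2 'bd'
  7: (12,14) 0 ''
  8: (14,7) 1 'c'
  9: (7,5) 1 'c'
  10: (5,3) 3 'cdc'
  11: (3,9) 0 ''
  12: (9,13) 1 'd'
  13: (13,6) 2 'dc'
  14: (6,4) 2 'dc'

[0, 2, 0, 1, 1, 1, 2, 0, 1, 1, 3, 0, 1, 2, 2]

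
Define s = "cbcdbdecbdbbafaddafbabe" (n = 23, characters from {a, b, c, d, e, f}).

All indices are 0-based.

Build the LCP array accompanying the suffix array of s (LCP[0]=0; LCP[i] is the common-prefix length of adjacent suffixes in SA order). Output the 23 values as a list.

[0, 1, 1, 2, 0, 2, 1, 1, 1, 2, 1, 0, 2, 1, 0, 1, 2, 1, 1, 0, 1, 0, 1]

sorted suffixes:
  #0 SA[0]=20  'abe'
  #1 SA[1]=14  'addafbabe'
  #2 SA[2]=12  'afaddafbabe'
  #3 SA[3]=17  'afbabe'
  #4 SA[4]=19  'babe'
  #5 SA[5]=11  'bafaddafbabe'
  #6 SA[6]=10  'bbafaddafbabe'
  #7 SA[7]=1  'bcdbdecbdbbafaddafbabe'
  #8 SA[8]=8  'bdbbafaddafbabe'
  #9 SA[9]=4  'bdecbdbbafaddafbabe'
  #10 SA[10]=21  'be'
  #11 SA[11]=0  'cbcdbdecbdbbafaddafbabe'
  #12 SA[12]=7  'cbdbbafaddafbabe'
  #13 SA[13]=2  'cdbdecbdbbafaddafbabe'
  #14 SA[14]=16  'dafbabe'
  #15 SA[15]=9  'dbbafaddafbabe'
  #16 SA[16]=3  'dbdecbdbbafaddafbabe'
  #17 SA[17]=15  'ddafbabe'
  #18 SA[18]=5  'decbdbbafaddafbabe'
  #19 SA[19]=22  'e'
  #20 SA[20]=6  'ecbdbbafaddafbabe'
  #21 SA[21]=13  'faddafbabe'
  #22 SA[22]=18  'fbabe'

SA = [20, 14, 12, 17, 19, 11, 10, 1, 8, 4, 21, 0, 7, 2, 16, 9, 3, 15, 5, 22, 6, 13, 18]
rank  pair      lcp
   1  s[20:],s[14:]  1  'a'
   2  s[14:],s[12:]  1  'a'
   3  s[12:],s[17:]  2  'af'
   4  s[17:],s[19:]  0  ''
   5  s[19:],s[11:]  2  'ba'
   6  s[11:],s[10:]  1  'b'
   7  s[10:],s[1:]  1  'b'
   8  s[1:],s[8:]  1  'b'
   9  s[8:],s[4:]  2  'bd'
  10  s[4:],s[21:]  1  'b'
  11  s[21:],s[0:]  0  ''
  12  s[0:],s[7:]  2  'cb'
  13  s[7:],s[2:]  1  'c'
  14  s[2:],s[16:]  0  ''
  15  s[16:],s[9:]  1  'd'
  16  s[9:],s[3:]  2  'db'
  17  s[3:],s[15:]  1  'd'
  18  s[15:],s[5:]  1  'd'
  19  s[5:],s[22:]  0  ''
  20  s[22:],s[6:]  1  'e'
  21  s[6:],s[13:]  0  ''
  22  s[13:],s[18:]  1  'f'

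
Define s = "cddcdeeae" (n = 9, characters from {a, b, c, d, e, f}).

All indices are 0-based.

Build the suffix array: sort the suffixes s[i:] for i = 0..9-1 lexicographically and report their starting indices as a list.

[7, 0, 3, 2, 1, 4, 8, 6, 5]

rank→(start, suffix):
  0 → (7, 'ae')
  1 → (0, 'cddcdeeae')
  2 → (3, 'cdeeae')
  3 → (2, 'dcdeeae')
  4 → (1, 'ddcdeeae')
  5 → (4, 'deeae')
  6 → (8, 'e')
  7 → (6, 'eae')
  8 → (5, 'eeae')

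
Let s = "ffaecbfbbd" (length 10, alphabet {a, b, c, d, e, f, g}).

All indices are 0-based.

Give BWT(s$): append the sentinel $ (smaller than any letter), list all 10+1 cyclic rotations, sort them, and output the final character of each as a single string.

dffbcebafb$

rank  rotation     last
    0  $ffaecbfbbd  d
    1  aecbfbbd$ff  f
    2  bbd$ffaecbf  f
    3  bd$ffaecbfb  b
    4  bfbbd$ffaec  c
    5  cbfbbd$ffae  e
    6  d$ffaecbfbb  b
    7  ecbfbbd$ffa  a
    8  faecbfbbd$f  f
    9  fbbd$ffaecb  b
   10  ffaecbfbbd$  $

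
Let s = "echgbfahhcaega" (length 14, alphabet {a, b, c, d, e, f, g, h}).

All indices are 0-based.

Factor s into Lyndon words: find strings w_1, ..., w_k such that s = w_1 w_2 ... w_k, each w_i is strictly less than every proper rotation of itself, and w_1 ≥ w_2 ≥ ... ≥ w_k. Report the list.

["e", "chg", "bf", "ahhc", "aeg", "a"]

emit factor 1: 'e' (i=0, period=1)
emit factor 2: 'chg' (i=1, period=3)
emit factor 3: 'bf' (i=4, period=2)
emit factor 4: 'ahhc' (i=6, period=4)
emit factor 5: 'aeg' (i=10, period=3)
emit factor 6: 'a' (i=13, period=1)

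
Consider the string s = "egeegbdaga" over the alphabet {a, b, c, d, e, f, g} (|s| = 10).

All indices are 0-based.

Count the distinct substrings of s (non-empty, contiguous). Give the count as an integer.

49

sorted suffixes:
  #0 SA[0]=9  'a'
  #1 SA[1]=7  'aga'
  #2 SA[2]=5  'bdaga'
  #3 SA[3]=6  'daga'
  #4 SA[4]=2  'eegbdaga'
  #5 SA[5]=3  'egbdaga'
  #6 SA[6]=0  'egeegbdaga'
  #7 SA[7]=8  'ga'
  #8 SA[8]=4  'gbdaga'
  #9 SA[9]=1  'geegbdaga'

SA = [9, 7, 5, 6, 2, 3, 0, 8, 4, 1]
i: (SA[i-1],SA[i]) lcp shared
  1: (9,7) 1 'a'
  2: (7,5) 0 ''
  3: (5,6) 0 ''
  4: (6,2) 0 ''
  5: (2,3) 1 'e'
  6: (3,0) 2 'eg'
  7: (0,8) 0 ''
  8: (8,4) 1 'g'
  9: (4,1) 1 'g'

n(n+1)/2 = 10·11/2 = 55
Σ LCP = 0 + 1 + 0 + 0 + 0 + 1 + 2 + 0 + 1 + 1 = 6
distinct = 55 − 6 = 49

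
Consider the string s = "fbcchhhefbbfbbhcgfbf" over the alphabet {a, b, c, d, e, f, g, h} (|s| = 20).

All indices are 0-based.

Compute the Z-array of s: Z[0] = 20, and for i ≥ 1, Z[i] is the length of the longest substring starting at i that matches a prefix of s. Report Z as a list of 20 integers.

[20, 0, 0, 0, 0, 0, 0, 0, 2, 0, 0, 2, 0, 0, 0, 0, 0, 2, 0, 1]

Z[0]=20
i=1: i≥r, start 0; Z[1]=0
i=2: i≥r, start 0; Z[2]=0
i=3: i≥r, start 0; Z[3]=0
i=4: i≥r, start 0; Z[4]=0
i=5: i≥r, start 0; Z[5]=0
i=6: i≥r, start 0; Z[6]=0
i=7: i≥r, start 0; Z[7]=0
i=8: i≥r, start 0; Z[8]=2 scan→box=[8,10)
i=9: min(r-i=1, Z[1]=0)=0; Z[9]=0
i=10: i≥r, start 0; Z[10]=0
i=11: i≥r, start 0; Z[11]=2 scan→box=[11,13)
i=12: min(r-i=1, Z[1]=0)=0; Z[12]=0
i=13: i≥r, start 0; Z[13]=0
i=14: i≥r, start 0; Z[14]=0
i=15: i≥r, start 0; Z[15]=0
i=16: i≥r, start 0; Z[16]=0
i=17: i≥r, start 0; Z[17]=2 scan→box=[17,19)
i=18: min(r-i=1, Z[1]=0)=0; Z[18]=0
i=19: i≥r, start 0; Z[19]=1 scan→box=[19,20)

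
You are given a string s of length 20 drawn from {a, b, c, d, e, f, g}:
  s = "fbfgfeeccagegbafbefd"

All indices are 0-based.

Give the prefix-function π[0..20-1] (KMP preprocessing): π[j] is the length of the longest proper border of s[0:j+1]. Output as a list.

π[0] = 0
j=1 s[j]='b': π[1]=0 (border '')
j=2 s[j]='f': π[2]=1 (border 'f')
j=3 s[j]='g': k: 1→0; π[3]=0 (border '')
j=4 s[j]='f': π[4]=1 (border 'f')
j=5 s[j]='e': k: 1→0; π[5]=0 (border '')
j=6 s[j]='e': π[6]=0 (border '')
j=7 s[j]='c': π[7]=0 (border '')
j=8 s[j]='c': π[8]=0 (border '')
j=9 s[j]='a': π[9]=0 (border '')
j=10 s[j]='g': π[10]=0 (border '')
j=11 s[j]='e': π[11]=0 (border '')
j=12 s[j]='g': π[12]=0 (border '')
j=13 s[j]='b': π[13]=0 (border '')
j=14 s[j]='a': π[14]=0 (border '')
j=15 s[j]='f': π[15]=1 (border 'f')
j=16 s[j]='b': π[16]=2 (border 'fb')
j=17 s[j]='e': k: 2→0; π[17]=0 (border '')
j=18 s[j]='f': π[18]=1 (border 'f')
j=19 s[j]='d': k: 1→0; π[19]=0 (border '')

[0, 0, 1, 0, 1, 0, 0, 0, 0, 0, 0, 0, 0, 0, 0, 1, 2, 0, 1, 0]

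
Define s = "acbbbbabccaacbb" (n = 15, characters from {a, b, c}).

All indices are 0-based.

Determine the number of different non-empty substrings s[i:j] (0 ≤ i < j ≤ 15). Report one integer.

sorted suffixes:
  #0 SA[0]=10  'aacbb'
  #1 SA[1]=6  'abccaacbb'
  #2 SA[2]=11  'acbb'
  #3 SA[3]=0  'acbbbbabccaacbb'
  #4 SA[4]=14  'b'
  #5 SA[5]=5  'babccaacbb'
  #6 SA[6]=13  'bb'
  #7 SA[7]=4  'bbabccaacbb'
  #8 SA[8]=3  'bbbabccaacbb'
  #9 SA[9]=2  'bbbbabccaacbb'
  #10 SA[10]=7  'bccaacbb'
  #11 SA[11]=9  'caacbb'
  #12 SA[12]=12  'cbb'
  #13 SA[13]=1  'cbbbbabccaacbb'
  #14 SA[14]=8  'ccaacbb'

SA = [10, 6, 11, 0, 14, 5, 13, 4, 3, 2, 7, 9, 12, 1, 8]
rank  pair      lcp
   1  s[10:],s[6:]  1  'a'
   2  s[6:],s[11:]  1  'a'
   3  s[11:],s[0:]  4  'acbb'
   4  s[0:],s[14:]  0  ''
   5  s[14:],s[5:]  1  'b'
   6  s[5:],s[13:]  1  'b'
   7  s[13:],s[4:]  2  'bb'
   8  s[4:],s[3:]  2  'bb'
   9  s[3:],s[2:]  3  'bbb'
  10  s[2:],s[7:]  1  'b'
  11  s[7:],s[9:]  0  ''
  12  s[9:],s[12:]  1  'c'
  13  s[12:],s[1:]  3  'cbb'
  14  s[1:],s[8:]  1  'c'

n(n+1)/2 = 15·16/2 = 120
Σ LCP = 0 + 1 + 1 + 4 + 0 + 1 + 1 + 2 + 2 + 3 + 1 + 0 + 1 + 3 + 1 = 21
distinct = 120 − 21 = 99

99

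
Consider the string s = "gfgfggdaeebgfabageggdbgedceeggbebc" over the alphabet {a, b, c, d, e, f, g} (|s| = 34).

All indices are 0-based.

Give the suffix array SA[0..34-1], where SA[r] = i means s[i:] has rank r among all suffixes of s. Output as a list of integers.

rank→(start, suffix):
  0 → (13, 'abageggdbgedceeggbebc')
  1 → (7, 'aeebgfabageggdbgedceeggbebc')
  2 → (15, 'ageggdbgedceeggbebc')
  3 → (14, 'bageggdbgedceeggbebc')
  4 → (32, 'bc')
  5 → (30, 'bebc')
  6 → (21, 'bgedceeggbebc')
  7 → (10, 'bgfabageggdbgedceeggbebc')
  8 → (33, 'c')
  9 → (25, 'ceeggbebc')
  10 → (6, 'daeebgfabageggdbgedceeggbebc')
  11 → (20, 'dbgedceeggbebc')
  12 → (24, 'dceeggbebc')
  13 → (31, 'ebc')
  14 → (9, 'ebgfabageggdbgedceeggbebc')
  15 → (23, 'edceeggbebc')
  16 → (8, 'eebgfabageggdbgedceeggbebc')
  17 → (26, 'eeggbebc')
  18 → (27, 'eggbebc')
  19 → (17, 'eggdbgedceeggbebc')
  20 → (12, 'fabageggdbgedceeggbebc')
  21 → (1, 'fgfggdaeebgfabageggdbgedceeggbebc')
  22 → (3, 'fggdaeebgfabageggdbgedceeggbebc')
  23 → (29, 'gbebc')
  24 → (5, 'gdaeebgfabageggdbgedceeggbebc')
  25 → (19, 'gdbgedceeggbebc')
  26 → (22, 'gedceeggbebc')
  27 → (16, 'geggdbgedceeggbebc')
  28 → (11, 'gfabageggdbgedceeggbebc')
  29 → (0, 'gfgfggdaeebgfabageggdbgedceeggbebc')
  30 → (2, 'gfggdaeebgfabageggdbgedceeggbebc')
  31 → (28, 'ggbebc')
  32 → (4, 'ggdaeebgfabageggdbgedceeggbebc')
  33 → (18, 'ggdbgedceeggbebc')

[13, 7, 15, 14, 32, 30, 21, 10, 33, 25, 6, 20, 24, 31, 9, 23, 8, 26, 27, 17, 12, 1, 3, 29, 5, 19, 22, 16, 11, 0, 2, 28, 4, 18]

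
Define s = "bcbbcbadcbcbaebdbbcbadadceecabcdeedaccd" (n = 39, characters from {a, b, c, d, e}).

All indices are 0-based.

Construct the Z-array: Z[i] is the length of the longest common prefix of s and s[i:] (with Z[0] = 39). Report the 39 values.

Z[0]=39
i=1: outside box; Z[1]=0
i=2: outside box; Z[2]=1 extend→box=[2,3)
i=3: outside box; Z[3]=3 extend→box=[3,6)
i=4: min(r-i=2, Z[1]=0)=0; Z[4]=0
i=5: min(r-i=1, Z[2]=1)=1; Z[5]=1
i=6: outside box; Z[6]=0
i=7: outside box; Z[7]=0
i=8: outside box; Z[8]=0
i=9: outside box; Z[9]=3 extend→box=[9,12)
i=10: min(r-i=2, Z[1]=0)=0; Z[10]=0
i=11: min(r-i=1, Z[2]=1)=1; Z[11]=1
i=12: outside box; Z[12]=0
i=13: outside box; Z[13]=0
i=14: outside box; Z[14]=1 extend→box=[14,15)
i=15: outside box; Z[15]=0
i=16: outside box; Z[16]=1 extend→box=[16,17)
i=17: outside box; Z[17]=3 extend→box=[17,20)
i=18: min(r-i=2, Z[1]=0)=0; Z[18]=0
i=19: min(r-i=1, Z[2]=1)=1; Z[19]=1
i=20: outside box; Z[20]=0
i=21: outside box; Z[21]=0
i=22: outside box; Z[22]=0
i=23: outside box; Z[23]=0
i=24: outside box; Z[24]=0
i=25: outside box; Z[25]=0
i=26: outside box; Z[26]=0
i=27: outside box; Z[27]=0
i=28: outside box; Z[28]=0
i=29: outside box; Z[29]=2 extend→box=[29,31)
i=30: min(r-i=1, Z[1]=0)=0; Z[30]=0
i=31: outside box; Z[31]=0
i=32: outside box; Z[32]=0
i=33: outside box; Z[33]=0
i=34: outside box; Z[34]=0
i=35: outside box; Z[35]=0
i=36: outside box; Z[36]=0
i=37: outside box; Z[37]=0
i=38: outside box; Z[38]=0

[39, 0, 1, 3, 0, 1, 0, 0, 0, 3, 0, 1, 0, 0, 1, 0, 1, 3, 0, 1, 0, 0, 0, 0, 0, 0, 0, 0, 0, 2, 0, 0, 0, 0, 0, 0, 0, 0, 0]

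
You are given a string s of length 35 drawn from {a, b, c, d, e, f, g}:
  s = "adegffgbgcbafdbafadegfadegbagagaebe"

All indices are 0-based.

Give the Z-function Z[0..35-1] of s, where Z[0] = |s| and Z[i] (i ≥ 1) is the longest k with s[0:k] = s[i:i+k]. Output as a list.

[35, 0, 0, 0, 0, 0, 0, 0, 0, 0, 0, 1, 0, 0, 0, 1, 0, 5, 0, 0, 0, 0, 4, 0, 0, 0, 0, 1, 0, 1, 0, 1, 0, 0, 0]

Z[0]=35
i=1: fresh scan; Z[1]=0
i=2: fresh scan; Z[2]=0
i=3: fresh scan; Z[3]=0
i=4: fresh scan; Z[4]=0
i=5: fresh scan; Z[5]=0
i=6: fresh scan; Z[6]=0
i=7: fresh scan; Z[7]=0
i=8: fresh scan; Z[8]=0
i=9: fresh scan; Z[9]=0
i=10: fresh scan; Z[10]=0
i=11: fresh scan; Z[11]=1 extend→box=[11,12)
i=12: fresh scan; Z[12]=0
i=13: fresh scan; Z[13]=0
i=14: fresh scan; Z[14]=0
i=15: fresh scan; Z[15]=1 extend→box=[15,16)
i=16: fresh scan; Z[16]=0
i=17: fresh scan; Z[17]=5 extend→box=[17,22)
i=18: min(r-i=4, Z[1]=0)=0; Z[18]=0
i=19: min(r-i=3, Z[2]=0)=0; Z[19]=0
i=20: min(r-i=2, Z[3]=0)=0; Z[20]=0
i=21: min(r-i=1, Z[4]=0)=0; Z[21]=0
i=22: fresh scan; Z[22]=4 extend→box=[22,26)
i=23: min(r-i=3, Z[1]=0)=0; Z[23]=0
i=24: min(r-i=2, Z[2]=0)=0; Z[24]=0
i=25: min(r-i=1, Z[3]=0)=0; Z[25]=0
i=26: fresh scan; Z[26]=0
i=27: fresh scan; Z[27]=1 extend→box=[27,28)
i=28: fresh scan; Z[28]=0
i=29: fresh scan; Z[29]=1 extend→box=[29,30)
i=30: fresh scan; Z[30]=0
i=31: fresh scan; Z[31]=1 extend→box=[31,32)
i=32: fresh scan; Z[32]=0
i=33: fresh scan; Z[33]=0
i=34: fresh scan; Z[34]=0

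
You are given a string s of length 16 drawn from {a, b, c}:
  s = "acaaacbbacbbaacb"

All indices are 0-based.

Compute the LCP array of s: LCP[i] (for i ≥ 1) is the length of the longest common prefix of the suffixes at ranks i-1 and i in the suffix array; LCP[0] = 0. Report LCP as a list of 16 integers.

[0, 2, 4, 1, 2, 3, 5, 0, 1, 2, 1, 3, 0, 1, 2, 4]

sorted suffixes:
  #0 SA[0]=2  'aaacbbacbbaacb'
  #1 SA[1]=12  'aacb'
  #2 SA[2]=3  'aacbbacbbaacb'
  #3 SA[3]=0  'acaaacbbacbbaacb'
  #4 SA[4]=13  'acb'
  #5 SA[5]=8  'acbbaacb'
  #6 SA[6]=4  'acbbacbbaacb'
  #7 SA[7]=15  'b'
  #8 SA[8]=11  'baacb'
  #9 SA[9]=7  'bacbbaacb'
  #10 SA[10]=10  'bbaacb'
  #11 SA[11]=6  'bbacbbaacb'
  #12 SA[12]=1  'caaacbbacbbaacb'
  #13 SA[13]=14  'cb'
  #14 SA[14]=9  'cbbaacb'
  #15 SA[15]=5  'cbbacbbaacb'

SA = [2, 12, 3, 0, 13, 8, 4, 15, 11, 7, 10, 6, 1, 14, 9, 5]
[i] adj suffixes → lcp
  [1] 2/12 → 2 ('aa')
  [2] 12/3 → 4 ('aacb')
  [3] 3/0 → 1 ('a')
  [4] 0/13 → 2 ('ac')
  [5] 13/8 → 3 ('acb')
  [6] 8/4 → 5 ('acbba')
  [7] 4/15 → 0 ('')
  [8] 15/11 → 1 ('b')
  [9] 11/7 → 2 ('ba')
  [10] 7/10 → 1 ('b')
  [11] 10/6 → 3 ('bba')
  [12] 6/1 → 0 ('')
  [13] 1/14 → 1 ('c')
  [14] 14/9 → 2 ('cb')
  [15] 9/5 → 4 ('cbba')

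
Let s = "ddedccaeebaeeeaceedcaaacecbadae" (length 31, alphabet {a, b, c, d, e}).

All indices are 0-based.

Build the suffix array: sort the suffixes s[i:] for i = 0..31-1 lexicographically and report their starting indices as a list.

sorted suffixes:
  #0 SA[0]=20  'aaacecbadae'
  #1 SA[1]=21  'aacecbadae'
  #2 SA[2]=22  'acecbadae'
  #3 SA[3]=14  'aceedcaaacecbadae'
  #4 SA[4]=27  'adae'
  #5 SA[5]=29  'ae'
  #6 SA[6]=6  'aeebaeeeaceedcaaacecbadae'
  #7 SA[7]=10  'aeeeaceedcaaacecbadae'
  #8 SA[8]=26  'badae'
  #9 SA[9]=9  'baeeeaceedcaaacecbadae'
  #10 SA[10]=19  'caaacecbadae'
  #11 SA[11]=5  'caeebaeeeaceedcaaacecbadae'
  #12 SA[12]=25  'cbadae'
  #13 SA[13]=4  'ccaeebaeeeaceedcaaacecbadae'
  #14 SA[14]=23  'cecbadae'
  #15 SA[15]=15  'ceedcaaacecbadae'
  #16 SA[16]=28  'dae'
  #17 SA[17]=18  'dcaaacecbadae'
  #18 SA[18]=3  'dccaeebaeeeaceedcaaacecbadae'
  #19 SA[19]=0  'ddedccaeebaeeeaceedcaaacecbadae'
  #20 SA[20]=1  'dedccaeebaeeeaceedcaaacecbadae'
  #21 SA[21]=30  'e'
  #22 SA[22]=13  'eaceedcaaacecbadae'
  #23 SA[23]=8  'ebaeeeaceedcaaacecbadae'
  #24 SA[24]=24  'ecbadae'
  #25 SA[25]=17  'edcaaacecbadae'
  #26 SA[26]=2  'edccaeebaeeeaceedcaaacecbadae'
  #27 SA[27]=12  'eeaceedcaaacecbadae'
  #28 SA[28]=7  'eebaeeeaceedcaaacecbadae'
  #29 SA[29]=16  'eedcaaacecbadae'
  #30 SA[30]=11  'eeeaceedcaaacecbadae'

[20, 21, 22, 14, 27, 29, 6, 10, 26, 9, 19, 5, 25, 4, 23, 15, 28, 18, 3, 0, 1, 30, 13, 8, 24, 17, 2, 12, 7, 16, 11]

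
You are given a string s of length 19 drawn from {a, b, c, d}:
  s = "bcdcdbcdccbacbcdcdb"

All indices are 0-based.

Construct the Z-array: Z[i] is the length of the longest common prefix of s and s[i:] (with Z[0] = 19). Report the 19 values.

[19, 0, 0, 0, 0, 4, 0, 0, 0, 0, 1, 0, 0, 6, 0, 0, 0, 0, 1]

Z[0]=19
i=1: i≥r, start 0; Z[1]=0
i=2: i≥r, start 0; Z[2]=0
i=3: i≥r, start 0; Z[3]=0
i=4: i≥r, start 0; Z[4]=0
i=5: i≥r, start 0; Z[5]=4 scan→box=[5,9)
i=6: min(r-i=3, Z[1]=0)=0; Z[6]=0
i=7: min(r-i=2, Z[2]=0)=0; Z[7]=0
i=8: min(r-i=1, Z[3]=0)=0; Z[8]=0
i=9: i≥r, start 0; Z[9]=0
i=10: i≥r, start 0; Z[10]=1 scan→box=[10,11)
i=11: i≥r, start 0; Z[11]=0
i=12: i≥r, start 0; Z[12]=0
i=13: i≥r, start 0; Z[13]=6 scan→box=[13,19)
i=14: min(r-i=5, Z[1]=0)=0; Z[14]=0
i=15: min(r-i=4, Z[2]=0)=0; Z[15]=0
i=16: min(r-i=3, Z[3]=0)=0; Z[16]=0
i=17: min(r-i=2, Z[4]=0)=0; Z[17]=0
i=18: min(r-i=1, Z[5]=4)=1; Z[18]=1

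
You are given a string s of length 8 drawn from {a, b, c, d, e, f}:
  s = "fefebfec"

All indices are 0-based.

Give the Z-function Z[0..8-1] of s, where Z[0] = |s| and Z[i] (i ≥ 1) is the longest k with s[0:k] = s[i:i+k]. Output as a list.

Z[0]=8
i=1: i≥r, start 0; Z[1]=0
i=2: i≥r, start 0; Z[2]=2 extend→box=[2,4)
i=3: min(r-i=1, Z[1]=0)=0; Z[3]=0
i=4: i≥r, start 0; Z[4]=0
i=5: i≥r, start 0; Z[5]=2 extend→box=[5,7)
i=6: min(r-i=1, Z[1]=0)=0; Z[6]=0
i=7: i≥r, start 0; Z[7]=0

[8, 0, 2, 0, 0, 2, 0, 0]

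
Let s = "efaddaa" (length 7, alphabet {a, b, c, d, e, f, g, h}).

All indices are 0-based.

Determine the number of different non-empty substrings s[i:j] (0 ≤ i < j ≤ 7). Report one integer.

rank→(start, suffix):
  0 → (6, 'a')
  1 → (5, 'aa')
  2 → (2, 'addaa')
  3 → (4, 'daa')
  4 → (3, 'ddaa')
  5 → (0, 'efaddaa')
  6 → (1, 'faddaa')

SA = [6, 5, 2, 4, 3, 0, 1]
rank  pair      lcp
   1  s[6:],s[5:]  1  'a'
   2  s[5:],s[2:]  1  'a'
   3  s[2:],s[4:]  0  ''
   4  s[4:],s[3:]  1  'd'
   5  s[3:],s[0:]  0  ''
   6  s[0:],s[1:]  0  ''

n(n+1)/2 = 7·8/2 = 28
Σ LCP = 0 + 1 + 1 + 0 + 1 + 0 + 0 = 3
distinct = 28 − 3 = 25

25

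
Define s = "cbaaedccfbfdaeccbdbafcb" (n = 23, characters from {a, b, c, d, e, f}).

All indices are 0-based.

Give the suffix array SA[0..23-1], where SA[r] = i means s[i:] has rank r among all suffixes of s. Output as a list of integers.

rank | idx | suffix
   0 |   2 | aaedccfbfdaeccbdbafcb
   1 |  12 | aeccbdbafcb
   2 |   3 | aedccfbfdaeccbdbafcb
   3 |  19 | afcb
   4 |  22 | b
   5 |   1 | baaedccfbfdaeccbdbafcb
   6 |  18 | bafcb
   7 |  16 | bdbafcb
   8 |   9 | bfdaeccbdbafcb
   9 |  21 | cb
  10 |   0 | cbaaedccfbfdaeccbdbafcb
  11 |  15 | cbdbafcb
  12 |  14 | ccbdbafcb
  13 |   6 | ccfbfdaeccbdbafcb
  14 |   7 | cfbfdaeccbdbafcb
  15 |  11 | daeccbdbafcb
  16 |  17 | dbafcb
  17 |   5 | dccfbfdaeccbdbafcb
  18 |  13 | eccbdbafcb
  19 |   4 | edccfbfdaeccbdbafcb
  20 |   8 | fbfdaeccbdbafcb
  21 |  20 | fcb
  22 |  10 | fdaeccbdbafcb

[2, 12, 3, 19, 22, 1, 18, 16, 9, 21, 0, 15, 14, 6, 7, 11, 17, 5, 13, 4, 8, 20, 10]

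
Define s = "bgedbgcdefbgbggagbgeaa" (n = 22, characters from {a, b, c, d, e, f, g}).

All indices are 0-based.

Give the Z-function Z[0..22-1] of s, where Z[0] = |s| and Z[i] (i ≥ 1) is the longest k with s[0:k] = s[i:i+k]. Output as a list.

[22, 0, 0, 0, 2, 0, 0, 0, 0, 0, 2, 0, 2, 0, 0, 0, 0, 3, 0, 0, 0, 0]

Z[0]=22
i=1: fresh scan; Z[1]=0
i=2: fresh scan; Z[2]=0
i=3: fresh scan; Z[3]=0
i=4: fresh scan; Z[4]=2 grow→box=[4,6)
i=5: min(r-i=1, Z[1]=0)=0; Z[5]=0
i=6: fresh scan; Z[6]=0
i=7: fresh scan; Z[7]=0
i=8: fresh scan; Z[8]=0
i=9: fresh scan; Z[9]=0
i=10: fresh scan; Z[10]=2 grow→box=[10,12)
i=11: min(r-i=1, Z[1]=0)=0; Z[11]=0
i=12: fresh scan; Z[12]=2 grow→box=[12,14)
i=13: min(r-i=1, Z[1]=0)=0; Z[13]=0
i=14: fresh scan; Z[14]=0
i=15: fresh scan; Z[15]=0
i=16: fresh scan; Z[16]=0
i=17: fresh scan; Z[17]=3 grow→box=[17,20)
i=18: min(r-i=2, Z[1]=0)=0; Z[18]=0
i=19: min(r-i=1, Z[2]=0)=0; Z[19]=0
i=20: fresh scan; Z[20]=0
i=21: fresh scan; Z[21]=0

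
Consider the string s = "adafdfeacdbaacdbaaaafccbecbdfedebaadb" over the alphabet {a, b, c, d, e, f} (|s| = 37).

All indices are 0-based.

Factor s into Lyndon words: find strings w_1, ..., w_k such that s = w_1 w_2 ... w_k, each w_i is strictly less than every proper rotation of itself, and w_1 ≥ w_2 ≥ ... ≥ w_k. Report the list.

["adafdfe", "acdb", "aacdb", "aaaafccbecbdfedebaadb"]

emit factor 1: 'adafdfe' (i=0, period=7)
emit factor 2: 'acdb' (i=7, period=4)
emit factor 3: 'aacdb' (i=11, period=5)
emit factor 4: 'aaaafccbecbdfedebaadb' (i=16, period=21)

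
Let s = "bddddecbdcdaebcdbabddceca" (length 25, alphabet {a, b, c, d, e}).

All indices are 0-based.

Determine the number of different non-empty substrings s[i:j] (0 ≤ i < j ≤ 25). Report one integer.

295

sorted suffixes:
  #0 SA[0]=24  'a'
  #1 SA[1]=17  'abddceca'
  #2 SA[2]=11  'aebcdbabddceca'
  #3 SA[3]=16  'babddceca'
  #4 SA[4]=13  'bcdbabddceca'
  #5 SA[5]=7  'bdcdaebcdbabddceca'
  #6 SA[6]=18  'bddceca'
  #7 SA[7]=0  'bddddecbdcdaebcdbabddceca'
  #8 SA[8]=23  'ca'
  #9 SA[9]=6  'cbdcdaebcdbabddceca'
  #10 SA[10]=9  'cdaebcdbabddceca'
  #11 SA[11]=14  'cdbabddceca'
  #12 SA[12]=21  'ceca'
  #13 SA[13]=10  'daebcdbabddceca'
  #14 SA[14]=15  'dbabddceca'
  #15 SA[15]=8  'dcdaebcdbabddceca'
  #16 SA[16]=20  'dceca'
  #17 SA[17]=19  'ddceca'
  #18 SA[18]=1  'ddddecbdcdaebcdbabddceca'
  #19 SA[19]=2  'dddecbdcdaebcdbabddceca'
  #20 SA[20]=3  'ddecbdcdaebcdbabddceca'
  #21 SA[21]=4  'decbdcdaebcdbabddceca'
  #22 SA[22]=12  'ebcdbabddceca'
  #23 SA[23]=22  'eca'
  #24 SA[24]=5  'ecbdcdaebcdbabddceca'

SA = [24, 17, 11, 16, 13, 7, 18, 0, 23, 6, 9, 14, 21, 10, 15, 8, 20, 19, 1, 2, 3, 4, 12, 22, 5]
[i] adj suffixes → lcp
  [1] 24/17 → 1 ('a')
  [2] 17/11 → 1 ('a')
  [3] 11/16 → 0 ('')
  [4] 16/13 → 1 ('b')
  [5] 13/7 → 1 ('b')
  [6] 7/18 → 2 ('bd')
  [7] 18/0 → 3 ('bdd')
  [8] 0/23 → 0 ('')
  [9] 23/6 → 1 ('c')
  [10] 6/9 → 1 ('c')
  [11] 9/14 → 2 ('cd')
  [12] 14/21 → 1 ('c')
  [13] 21/10 → 0 ('')
  [14] 10/15 → 1 ('d')
  [15] 15/8 → 1 ('d')
  [16] 8/20 → 2 ('dc')
  [17] 20/19 → 1 ('d')
  [18] 19/1 → 2 ('dd')
  [19] 1/2 → 3 ('ddd')
  [20] 2/3 → 2 ('dd')
  [21] 3/4 → 1 ('d')
  [22] 4/12 → 0 ('')
  [23] 12/22 → 1 ('e')
  [24] 22/5 → 2 ('ec')

n(n+1)/2 = 25·26/2 = 325
Σ LCP = 0 + 1 + 1 + 0 + 1 + 1 + 2 + 3 + 0 + 1 + 1 + 2 + 1 + 0 + 1 + 1 + 2 + 1 + 2 + 3 + 2 + 1 + 0 + 1 + 2 = 30
distinct = 325 − 30 = 295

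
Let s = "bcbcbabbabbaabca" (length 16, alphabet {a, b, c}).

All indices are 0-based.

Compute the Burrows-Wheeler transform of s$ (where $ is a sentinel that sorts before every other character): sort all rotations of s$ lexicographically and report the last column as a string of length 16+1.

rank  rotation           last
    0  $bcbcbabbabbaabca  a
    1  a$bcbcbabbabbaabc  c
    2  aabca$bcbcbabbabb  b
    3  abbaabca$bcbcbabb  b
    4  abbabbaabca$bcbcb  b
    5  abca$bcbcbabbabba  a
    6  baabca$bcbcbabbab  b
    7  babbaabca$bcbcbab  b
    8  babbabbaabca$bcbc  c
    9  bbaabca$bcbcbabba  a
   10  bbabbaabca$bcbcba  a
   11  bca$bcbcbabbabbaa  a
   12  bcbabbabbaabca$bc  c
   13  bcbcbabbabbaabca$  $
   14  ca$bcbcbabbabbaab  b
   15  cbabbabbaabca$bcb  b
   16  cbcbabbabbaabca$b  b

acbbbabbcaaac$bbb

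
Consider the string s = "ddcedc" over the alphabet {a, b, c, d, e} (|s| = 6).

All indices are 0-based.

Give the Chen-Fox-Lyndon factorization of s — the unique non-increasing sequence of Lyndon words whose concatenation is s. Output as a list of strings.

emit factor 1: 'd' (i=0, period=1)
emit factor 2: 'd' (i=1, period=1)
emit factor 3: 'ced' (i=2, period=3)
emit factor 4: 'c' (i=5, period=1)

["d", "d", "ced", "c"]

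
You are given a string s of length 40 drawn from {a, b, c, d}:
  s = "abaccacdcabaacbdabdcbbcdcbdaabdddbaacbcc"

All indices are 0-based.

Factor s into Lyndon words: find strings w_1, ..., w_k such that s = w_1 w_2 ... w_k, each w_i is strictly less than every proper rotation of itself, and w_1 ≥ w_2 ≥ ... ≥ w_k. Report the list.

["abaccacdc", "ab", "aacbdabdcbbcdcbd", "aabdddbaacbcc"]

emit factor 1: 'abaccacdc' (i=0, period=9)
emit factor 2: 'ab' (i=9, period=2)
emit factor 3: 'aacbdabdcbbcdcbd' (i=11, period=16)
emit factor 4: 'aabdddbaacbcc' (i=27, period=13)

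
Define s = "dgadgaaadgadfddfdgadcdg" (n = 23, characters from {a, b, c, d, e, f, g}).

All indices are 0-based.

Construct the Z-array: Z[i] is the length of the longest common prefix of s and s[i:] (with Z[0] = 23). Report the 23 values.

Z[0]=23
i=1: outside box; Z[1]=0
i=2: outside box; Z[2]=0
i=3: outside box; Z[3]=3 scan→box=[3,6)
i=4: min(r-i=2, Z[1]=0)=0; Z[4]=0
i=5: min(r-i=1, Z[2]=0)=0; Z[5]=0
i=6: outside box; Z[6]=0
i=7: outside box; Z[7]=0
i=8: outside box; Z[8]=4 scan→box=[8,12)
i=9: min(r-i=3, Z[1]=0)=0; Z[9]=0
i=10: min(r-i=2, Z[2]=0)=0; Z[10]=0
i=11: min(r-i=1, Z[3]=3)=1; Z[11]=1
i=12: outside box; Z[12]=0
i=13: outside box; Z[13]=1 scan→box=[13,14)
i=14: outside box; Z[14]=1 scan→box=[14,15)
i=15: outside box; Z[15]=0
i=16: outside box; Z[16]=4 scan→box=[16,20)
i=17: min(r-i=3, Z[1]=0)=0; Z[17]=0
i=18: min(r-i=2, Z[2]=0)=0; Z[18]=0
i=19: min(r-i=1, Z[3]=3)=1; Z[19]=1
i=20: outside box; Z[20]=0
i=21: outside box; Z[21]=2 scan→box=[21,23)
i=22: min(r-i=1, Z[1]=0)=0; Z[22]=0

[23, 0, 0, 3, 0, 0, 0, 0, 4, 0, 0, 1, 0, 1, 1, 0, 4, 0, 0, 1, 0, 2, 0]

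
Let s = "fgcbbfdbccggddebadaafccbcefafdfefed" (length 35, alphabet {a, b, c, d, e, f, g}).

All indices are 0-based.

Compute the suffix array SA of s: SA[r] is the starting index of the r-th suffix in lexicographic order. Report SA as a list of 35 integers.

[18, 16, 19, 27, 15, 3, 7, 23, 4, 2, 22, 21, 8, 24, 9, 34, 17, 6, 12, 13, 29, 14, 33, 25, 31, 26, 20, 5, 28, 32, 30, 0, 1, 11, 10]

rank→(start, suffix):
  0 → (18, 'aafccbcefafdfefed')
  1 → (16, 'adaafccbcefafdfefed')
  2 → (19, 'afccbcefafdfefed')
  3 → (27, 'afdfefed')
  4 → (15, 'badaafccbcefafdfefed')
  5 → (3, 'bbfdbccggddebadaafccbcefafdfefed')
  6 → (7, 'bccggddebadaafccbcefafdfefed')
  7 → (23, 'bcefafdfefed')
  8 → (4, 'bfdbccggddebadaafccbcefafdfefed')
  9 → (2, 'cbbfdbccggddebadaafccbcefafdfefed')
  10 → (22, 'cbcefafdfefed')
  11 → (21, 'ccbcefafdfefed')
  12 → (8, 'ccggddebadaafccbcefafdfefed')
  13 → (24, 'cefafdfefed')
  14 → (9, 'cggddebadaafccbcefafdfefed')
  15 → (34, 'd')
  16 → (17, 'daafccbcefafdfefed')
  17 → (6, 'dbccggddebadaafccbcefafdfefed')
  18 → (12, 'ddebadaafccbcefafdfefed')
  19 → (13, 'debadaafccbcefafdfefed')
  20 → (29, 'dfefed')
  21 → (14, 'ebadaafccbcefafdfefed')
  22 → (33, 'ed')
  23 → (25, 'efafdfefed')
  24 → (31, 'efed')
  25 → (26, 'fafdfefed')
  26 → (20, 'fccbcefafdfefed')
  27 → (5, 'fdbccggddebadaafccbcefafdfefed')
  28 → (28, 'fdfefed')
  29 → (32, 'fed')
  30 → (30, 'fefed')
  31 → (0, 'fgcbbfdbccggddebadaafccbcefafdfefed')
  32 → (1, 'gcbbfdbccggddebadaafccbcefafdfefed')
  33 → (11, 'gddebadaafccbcefafdfefed')
  34 → (10, 'ggddebadaafccbcefafdfefed')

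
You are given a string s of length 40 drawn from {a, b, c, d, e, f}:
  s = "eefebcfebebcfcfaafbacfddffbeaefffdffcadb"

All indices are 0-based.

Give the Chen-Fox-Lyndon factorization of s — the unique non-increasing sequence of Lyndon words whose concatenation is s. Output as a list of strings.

["eef", "e", "bcfebe", "bcfcf", "aafbacfddffbeaefffdffcadb"]

emit factor 1: 'eef' (i=0, period=3)
emit factor 2: 'e' (i=3, period=1)
emit factor 3: 'bcfebe' (i=4, period=6)
emit factor 4: 'bcfcf' (i=10, period=5)
emit factor 5: 'aafbacfddffbeaefffdffcadb' (i=15, period=25)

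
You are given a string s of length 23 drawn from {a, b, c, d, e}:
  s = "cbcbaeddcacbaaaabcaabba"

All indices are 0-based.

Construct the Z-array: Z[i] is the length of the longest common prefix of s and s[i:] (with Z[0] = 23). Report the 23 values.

[23, 0, 2, 0, 0, 0, 0, 0, 1, 0, 2, 0, 0, 0, 0, 0, 0, 1, 0, 0, 0, 0, 0]

Z[0]=23
i=1: fresh scan; Z[1]=0
i=2: fresh scan; Z[2]=2 scan→box=[2,4)
i=3: min(r-i=1, Z[1]=0)=0; Z[3]=0
i=4: fresh scan; Z[4]=0
i=5: fresh scan; Z[5]=0
i=6: fresh scan; Z[6]=0
i=7: fresh scan; Z[7]=0
i=8: fresh scan; Z[8]=1 scan→box=[8,9)
i=9: fresh scan; Z[9]=0
i=10: fresh scan; Z[10]=2 scan→box=[10,12)
i=11: min(r-i=1, Z[1]=0)=0; Z[11]=0
i=12: fresh scan; Z[12]=0
i=13: fresh scan; Z[13]=0
i=14: fresh scan; Z[14]=0
i=15: fresh scan; Z[15]=0
i=16: fresh scan; Z[16]=0
i=17: fresh scan; Z[17]=1 scan→box=[17,18)
i=18: fresh scan; Z[18]=0
i=19: fresh scan; Z[19]=0
i=20: fresh scan; Z[20]=0
i=21: fresh scan; Z[21]=0
i=22: fresh scan; Z[22]=0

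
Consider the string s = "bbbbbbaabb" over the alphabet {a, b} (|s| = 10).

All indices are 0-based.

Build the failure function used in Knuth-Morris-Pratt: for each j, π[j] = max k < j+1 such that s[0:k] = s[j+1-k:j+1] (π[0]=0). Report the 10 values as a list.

[0, 1, 2, 3, 4, 5, 0, 0, 1, 2]

π[0] = 0
j=1 s[j]='b': π[1]=1 (border 'b')
j=2 s[j]='b': π[2]=2 (border 'bb')
j=3 s[j]='b': π[3]=3 (border 'bbb')
j=4 s[j]='b': π[4]=4 (border 'bbbb')
j=5 s[j]='b': π[5]=5 (border 'bbbbb')
j=6 s[j]='a': k: 5→4→3→2→1→0; π[6]=0 (border '')
j=7 s[j]='a': π[7]=0 (border '')
j=8 s[j]='b': π[8]=1 (border 'b')
j=9 s[j]='b': π[9]=2 (border 'bb')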